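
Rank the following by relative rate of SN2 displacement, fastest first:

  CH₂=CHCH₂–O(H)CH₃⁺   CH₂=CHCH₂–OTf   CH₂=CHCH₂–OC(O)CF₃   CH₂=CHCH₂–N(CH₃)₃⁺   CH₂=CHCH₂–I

CH₂=CHCH₂–OTf > CH₂=CHCH₂–I > CH₂=CHCH₂–O(H)CH₃⁺ > CH₂=CHCH₂–OC(O)CF₃ > CH₂=CHCH₂–N(CH₃)₃⁺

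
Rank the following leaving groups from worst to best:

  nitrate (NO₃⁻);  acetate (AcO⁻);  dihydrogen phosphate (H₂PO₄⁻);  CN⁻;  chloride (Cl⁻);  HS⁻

CN⁻ < HS⁻ < acetate (AcO⁻) < dihydrogen phosphate (H₂PO₄⁻) < nitrate (NO₃⁻) < chloride (Cl⁻)

chloride (Cl⁻): pKₐ(HCl) ≈ -7
nitrate (NO₃⁻): pKₐ(HNO₃) ≈ -1.3
dihydrogen phosphate (H₂PO₄⁻): pKₐ(H₃PO₄) ≈ 2.1
acetate (AcO⁻): pKₐ(CH₃COOH) ≈ 4.8
HS⁻: pKₐ(H₂S) ≈ 7
CN⁻: pKₐ(HCN) ≈ 9.2
Reversing gives the worst-to-best order requested.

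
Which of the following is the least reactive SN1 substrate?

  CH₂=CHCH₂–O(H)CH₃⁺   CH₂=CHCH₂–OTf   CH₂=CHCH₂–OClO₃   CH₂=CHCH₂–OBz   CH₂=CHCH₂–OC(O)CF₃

CH₂=CHCH₂–OBz

Identical carbon frameworks mean the comparison reduces to leaving-group quality.
The more stable X⁻ (or X) is on its own — i.e. the weaker a base it is — the better a leaving group it makes.
CH₂=CHCH₂–OTf loses OTf⁻: pKₐ(CF₃SO₃H (triflic acid)) ≈ -14
CH₂=CHCH₂–OClO₃ loses ClO₄⁻: pKₐ(HClO₄) ≈ -10
CH₂=CHCH₂–O(H)CH₃⁺ loses R'OH: pKₐ(R'OH₂⁺) ≈ -2.4
CH₂=CHCH₂–OC(O)CF₃ loses CF₃COO⁻: pKₐ(CF₃COOH) ≈ 0.2
CH₂=CHCH₂–OBz loses PhCOO⁻: pKₐ(C₆H₅COOH) ≈ 4.2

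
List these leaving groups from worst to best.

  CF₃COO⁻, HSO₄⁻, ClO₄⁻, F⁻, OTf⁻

F⁻ < CF₃COO⁻ < HSO₄⁻ < ClO₄⁻ < OTf⁻

OTf⁻: pKₐ(CF₃SO₃H (triflic acid)) ≈ -14 — charge spread over three oxygens and a CF₃ group; the premier leaving group in synthesis
ClO₄⁻: pKₐ(HClO₄) ≈ -10 — extremely weak base; rarely used for safety reasons
HSO₄⁻: pKₐ(H₂SO₄) ≈ -3 — conjugate base of a strong mineral acid
CF₃COO⁻: pKₐ(CF₃COOH) ≈ 0.2
F⁻: pKₐ(HF) ≈ 3.2 — small and strongly basic; the poor halide leaving group
Listed from poorest to best leaving group as asked.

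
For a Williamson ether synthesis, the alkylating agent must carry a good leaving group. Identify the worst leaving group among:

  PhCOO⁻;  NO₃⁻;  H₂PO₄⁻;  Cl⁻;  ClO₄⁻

The more stable X⁻ (or X) is on its own — i.e. the weaker a base it is — the better a leaving group it makes.
ClO₄⁻: pKₐ(HClO₄) ≈ -10
Cl⁻: pKₐ(HCl) ≈ -7
NO₃⁻: pKₐ(HNO₃) ≈ -1.3
H₂PO₄⁻: pKₐ(H₃PO₄) ≈ 2.1
PhCOO⁻: pKₐ(C₆H₅COOH) ≈ 4.2

PhCOO⁻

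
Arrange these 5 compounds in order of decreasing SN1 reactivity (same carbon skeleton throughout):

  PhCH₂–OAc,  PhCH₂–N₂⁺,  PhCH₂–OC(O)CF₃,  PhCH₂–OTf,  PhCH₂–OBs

PhCH₂–N₂⁺ > PhCH₂–OTf > PhCH₂–OBs > PhCH₂–OC(O)CF₃ > PhCH₂–OAc

The skeletons are identical, so relative rate is governed entirely by leaving-group ability.
Leaving-group ability tracks the stability of the departed species; conjugate-acid pKₐ is the usual yardstick (lower pKₐ → better LG).
PhCH₂–N₂⁺ loses N₂: no meaningful conjugate acid; N₂ departs as an exceptionally stable neutral molecule
PhCH₂–OTf loses OTf⁻: pKₐ(CF₃SO₃H (triflic acid)) ≈ -14
PhCH₂–OBs loses OBs⁻: pKₐ(p-BrC₆H₄SO₃H) ≈ -2.8
PhCH₂–OC(O)CF₃ loses CF₃COO⁻: pKₐ(CF₃COOH) ≈ 0.2
PhCH₂–OAc loses AcO⁻: pKₐ(CH₃COOH) ≈ 4.8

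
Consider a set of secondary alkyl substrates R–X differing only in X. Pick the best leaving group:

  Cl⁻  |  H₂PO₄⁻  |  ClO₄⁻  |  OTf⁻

OTf⁻

The more stable X⁻ (or X) is on its own — i.e. the weaker a base it is — the better a leaving group it makes.
OTf⁻: pKₐ(CF₃SO₃H (triflic acid)) ≈ -14
ClO₄⁻: pKₐ(HClO₄) ≈ -10
Cl⁻: pKₐ(HCl) ≈ -7
H₂PO₄⁻: pKₐ(H₃PO₄) ≈ 2.1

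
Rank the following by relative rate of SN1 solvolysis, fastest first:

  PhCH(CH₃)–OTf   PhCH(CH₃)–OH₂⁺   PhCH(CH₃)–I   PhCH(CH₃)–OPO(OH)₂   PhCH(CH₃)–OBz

PhCH(CH₃)–OTf > PhCH(CH₃)–I > PhCH(CH₃)–OH₂⁺ > PhCH(CH₃)–OPO(OH)₂ > PhCH(CH₃)–OBz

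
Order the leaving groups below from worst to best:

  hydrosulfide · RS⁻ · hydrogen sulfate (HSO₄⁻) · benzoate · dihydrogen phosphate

RS⁻ < hydrosulfide < benzoate < dihydrogen phosphate < hydrogen sulfate (HSO₄⁻)

hydrogen sulfate (HSO₄⁻): pKₐ(H₂SO₄) ≈ -3 — conjugate base of a strong mineral acid
dihydrogen phosphate: pKₐ(H₃PO₄) ≈ 2.1 — moderate base; biological leaving group after further activation
benzoate: pKₐ(C₆H₅COOH) ≈ 4.2
hydrosulfide: pKₐ(H₂S) ≈ 7
RS⁻: pKₐ(RSH (a thiol)) ≈ 10.5 — moderately basic; rarely leaves without activation
The question asks for worst first, so the sequence is read in increasing leaving-group ability.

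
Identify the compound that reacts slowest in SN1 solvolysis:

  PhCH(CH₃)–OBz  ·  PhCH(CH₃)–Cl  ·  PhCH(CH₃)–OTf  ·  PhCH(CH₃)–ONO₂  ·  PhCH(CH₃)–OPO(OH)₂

PhCH(CH₃)–OBz

With the same alkyl group throughout, only the leaving group differentiates the rates.
Leaving-group ability tracks the stability of the departed species; conjugate-acid pKₐ is the usual yardstick (lower pKₐ → better LG).
PhCH(CH₃)–OTf loses OTf⁻: pKₐ(CF₃SO₃H (triflic acid)) ≈ -14
PhCH(CH₃)–Cl loses Cl⁻: pKₐ(HCl) ≈ -7
PhCH(CH₃)–ONO₂ loses NO₃⁻: pKₐ(HNO₃) ≈ -1.3
PhCH(CH₃)–OPO(OH)₂ loses H₂PO₄⁻: pKₐ(H₃PO₄) ≈ 2.1
PhCH(CH₃)–OBz loses PhCOO⁻: pKₐ(C₆H₅COOH) ≈ 4.2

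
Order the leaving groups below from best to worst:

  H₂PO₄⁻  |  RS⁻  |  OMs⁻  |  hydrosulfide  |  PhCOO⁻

Leaving-group ability tracks the stability of the departed species; conjugate-acid pKₐ is the usual yardstick (lower pKₐ → better LG).
OMs⁻: pKₐ(CH₃SO₃H (MsOH)) ≈ -1.9
H₂PO₄⁻: pKₐ(H₃PO₄) ≈ 2.1
PhCOO⁻: pKₐ(C₆H₅COOH) ≈ 4.2
hydrosulfide: pKₐ(H₂S) ≈ 7
RS⁻: pKₐ(RSH (a thiol)) ≈ 10.5

OMs⁻ > H₂PO₄⁻ > PhCOO⁻ > hydrosulfide > RS⁻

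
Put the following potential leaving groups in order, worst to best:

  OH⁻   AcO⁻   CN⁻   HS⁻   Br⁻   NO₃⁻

Leaving-group ability tracks the stability of the departed species; conjugate-acid pKₐ is the usual yardstick (lower pKₐ → better LG).
Br⁻: pKₐ(HBr) ≈ -9
NO₃⁻: pKₐ(HNO₃) ≈ -1.3
AcO⁻: pKₐ(CH₃COOH) ≈ 4.8
HS⁻: pKₐ(H₂S) ≈ 7
CN⁻: pKₐ(HCN) ≈ 9.2
OH⁻: pKₐ(H₂O) ≈ 15.7
Listed from poorest to best leaving group as asked.

OH⁻ < CN⁻ < HS⁻ < AcO⁻ < NO₃⁻ < Br⁻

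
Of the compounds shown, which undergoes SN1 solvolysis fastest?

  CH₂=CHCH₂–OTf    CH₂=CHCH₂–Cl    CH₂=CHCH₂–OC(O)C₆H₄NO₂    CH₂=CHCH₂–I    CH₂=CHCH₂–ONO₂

CH₂=CHCH₂–OTf

The skeletons are identical, so relative rate is governed entirely by leaving-group ability.
The more stable X⁻ (or X) is on its own — i.e. the weaker a base it is — the better a leaving group it makes.
CH₂=CHCH₂–OTf loses OTf⁻: pKₐ(CF₃SO₃H (triflic acid)) ≈ -14
CH₂=CHCH₂–I loses I⁻: pKₐ(HI) ≈ -10
CH₂=CHCH₂–Cl loses Cl⁻: pKₐ(HCl) ≈ -7
CH₂=CHCH₂–ONO₂ loses NO₃⁻: pKₐ(HNO₃) ≈ -1.3
CH₂=CHCH₂–OC(O)C₆H₄NO₂ loses p-O₂N–C₆H₄–COO⁻: pKₐ(p-nitrobenzoic acid) ≈ 3.4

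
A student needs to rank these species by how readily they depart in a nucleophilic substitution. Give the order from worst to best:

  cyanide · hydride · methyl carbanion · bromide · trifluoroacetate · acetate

methyl carbanion < hydride < cyanide < acetate < trifluoroacetate < bromide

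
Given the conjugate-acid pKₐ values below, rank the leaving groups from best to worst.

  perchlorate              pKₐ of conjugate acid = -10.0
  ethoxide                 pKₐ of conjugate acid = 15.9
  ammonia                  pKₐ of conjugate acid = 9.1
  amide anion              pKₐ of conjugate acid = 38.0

perchlorate > ammonia > ethoxide > amide anion

Lower conjugate-acid pKₐ ⇒ weaker base ⇒ better leaving group.
Sorting by the given values: perchlorate (-10.0), ammonia (9.1), ethoxide (15.9), amide anion (38.0).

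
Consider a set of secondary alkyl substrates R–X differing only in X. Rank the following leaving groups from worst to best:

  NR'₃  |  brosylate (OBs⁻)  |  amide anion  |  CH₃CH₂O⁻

Leaving-group ability tracks the stability of the departed species; conjugate-acid pKₐ is the usual yardstick (lower pKₐ → better LG).
brosylate (OBs⁻): pKₐ(p-BrC₆H₄SO₃H) ≈ -2.8
NR'₃: pKₐ(R'₃NH⁺) ≈ 10.7 — neutral but still a fairly strong base; Hofmann-elimination LG
CH₃CH₂O⁻: pKₐ(CH₃CH₂OH) ≈ 16 — strong base; alkoxides do not leave unassisted
amide anion: pKₐ(NH₃) ≈ 38 — extremely strong base; never a leaving group
Listed from poorest to best leaving group as asked.

amide anion < CH₃CH₂O⁻ < NR'₃ < brosylate (OBs⁻)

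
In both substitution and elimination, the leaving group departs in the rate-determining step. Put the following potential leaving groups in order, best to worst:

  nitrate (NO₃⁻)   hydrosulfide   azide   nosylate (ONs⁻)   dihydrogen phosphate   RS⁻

nosylate (ONs⁻) > nitrate (NO₃⁻) > dihydrogen phosphate > azide > hydrosulfide > RS⁻

nosylate (ONs⁻): pKₐ(p-O₂NC₆H₄SO₃H) ≈ -3.5 — p-nitro group further stabilises the sulfonate
nitrate (NO₃⁻): pKₐ(HNO₃) ≈ -1.3 — resonance-delocalised over three oxygens
dihydrogen phosphate: pKₐ(H₃PO₄) ≈ 2.1 — moderate base; biological leaving group after further activation
azide: pKₐ(HN₃) ≈ 4.7 — linear, resonance-stabilised
hydrosulfide: pKₐ(H₂S) ≈ 7
RS⁻: pKₐ(RSH (a thiol)) ≈ 10.5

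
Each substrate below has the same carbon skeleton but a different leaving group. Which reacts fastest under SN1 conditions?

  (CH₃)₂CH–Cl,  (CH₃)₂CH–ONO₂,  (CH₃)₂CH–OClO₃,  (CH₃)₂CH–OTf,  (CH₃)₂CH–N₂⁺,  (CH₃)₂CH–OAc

Identical carbon frameworks mean the comparison reduces to leaving-group quality.
Rank by basicity of the departing species: weakest base leaves most easily.
(CH₃)₂CH–N₂⁺ loses N₂: no meaningful conjugate acid; N₂ departs as an exceptionally stable neutral molecule
(CH₃)₂CH–OTf loses OTf⁻: pKₐ(CF₃SO₃H (triflic acid)) ≈ -14
(CH₃)₂CH–OClO₃ loses ClO₄⁻: pKₐ(HClO₄) ≈ -10
(CH₃)₂CH–Cl loses Cl⁻: pKₐ(HCl) ≈ -7
(CH₃)₂CH–ONO₂ loses NO₃⁻: pKₐ(HNO₃) ≈ -1.3
(CH₃)₂CH–OAc loses AcO⁻: pKₐ(CH₃COOH) ≈ 4.8

(CH₃)₂CH–N₂⁺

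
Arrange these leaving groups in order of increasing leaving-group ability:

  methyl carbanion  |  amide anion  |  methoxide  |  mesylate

methyl carbanion < amide anion < methoxide < mesylate

mesylate: pKₐ(CH₃SO₃H (MsOH)) ≈ -1.9 — resonance-delocalised alkanesulfonate
methoxide: pKₐ(CH₃OH) ≈ 15.5 — strong base; alkoxides do not leave unassisted
amide anion: pKₐ(NH₃) ≈ 38 — extremely strong base; never a leaving group
methyl carbanion: pKₐ(CH₄) ≈ 48 — unstabilised carbanion; the worst conceivable leaving group
Reversing gives the worst-to-best order requested.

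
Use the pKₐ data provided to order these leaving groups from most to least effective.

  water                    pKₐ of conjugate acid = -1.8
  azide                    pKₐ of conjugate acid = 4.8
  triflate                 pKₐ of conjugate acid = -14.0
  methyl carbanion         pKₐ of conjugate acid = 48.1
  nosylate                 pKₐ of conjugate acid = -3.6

Lower conjugate-acid pKₐ ⇒ weaker base ⇒ better leaving group.
Sorting by the given values: triflate (-14.0), nosylate (-3.6), water (-1.8), azide (4.8), methyl carbanion (48.1).

triflate > nosylate > water > azide > methyl carbanion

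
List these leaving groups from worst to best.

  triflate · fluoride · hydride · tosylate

hydride < fluoride < tosylate < triflate

A good leaving group is a weak base: the lower the pKₐ of its conjugate acid, the more readily it departs.
triflate: pKₐ(CF₃SO₃H (triflic acid)) ≈ -14 — charge spread over three oxygens and a CF₃ group; the premier leaving group in synthesis
tosylate: pKₐ(p-CH₃C₆H₄SO₃H (TsOH)) ≈ -2.8 — resonance-delocalised arenesulfonate
fluoride: pKₐ(HF) ≈ 3.2 — small and strongly basic; the poor halide leaving group
hydride: pKₐ(H₂) ≈ 36
Listed from poorest to best leaving group as asked.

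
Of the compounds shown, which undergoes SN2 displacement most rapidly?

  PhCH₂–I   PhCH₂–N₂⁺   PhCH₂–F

Identical carbon frameworks mean the comparison reduces to leaving-group quality.
Leaving-group ability tracks the stability of the departed species; conjugate-acid pKₐ is the usual yardstick (lower pKₐ → better LG).
PhCH₂–N₂⁺ loses N₂: no meaningful conjugate acid; N₂ departs as an exceptionally stable neutral molecule
PhCH₂–I loses I⁻: pKₐ(HI) ≈ -10
PhCH₂–F loses F⁻: pKₐ(HF) ≈ 3.2

PhCH₂–N₂⁺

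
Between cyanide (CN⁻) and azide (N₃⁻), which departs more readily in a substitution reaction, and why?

azide (N₃⁻)

azide (N₃⁻) is the better leaving group.
pKₐ(HN₃) ≈ 4.7 versus pKₐ(HCN) ≈ 9.2: azide (N₃⁻) is the much weaker base.
Linear, resonance-stabilised.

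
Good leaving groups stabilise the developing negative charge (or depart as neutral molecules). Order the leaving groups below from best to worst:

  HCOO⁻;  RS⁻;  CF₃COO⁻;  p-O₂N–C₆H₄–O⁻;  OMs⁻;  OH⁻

OMs⁻ > CF₃COO⁻ > HCOO⁻ > p-O₂N–C₆H₄–O⁻ > RS⁻ > OH⁻

OMs⁻: pKₐ(CH₃SO₃H (MsOH)) ≈ -1.9 — resonance-delocalised alkanesulfonate
CF₃COO⁻: pKₐ(CF₃COOH) ≈ 0.2
HCOO⁻: pKₐ(HCOOH) ≈ 3.8 — resonance-stabilised carboxylate
p-O₂N–C₆H₄–O⁻: pKₐ(p-nitrophenol) ≈ 7.2 — nitro group delocalises the charge; the classic chromogenic LG
RS⁻: pKₐ(RSH (a thiol)) ≈ 10.5 — moderately basic; rarely leaves without activation
OH⁻: pKₐ(H₂O) ≈ 15.7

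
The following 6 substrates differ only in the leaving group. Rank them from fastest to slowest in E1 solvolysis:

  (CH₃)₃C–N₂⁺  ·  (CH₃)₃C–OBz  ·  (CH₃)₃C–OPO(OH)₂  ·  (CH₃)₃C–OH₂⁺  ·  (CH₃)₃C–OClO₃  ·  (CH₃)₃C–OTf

Identical carbon frameworks mean the comparison reduces to leaving-group quality.
Rank by basicity of the departing species: weakest base leaves most easily.
(CH₃)₃C–N₂⁺ loses N₂: no meaningful conjugate acid; N₂ departs as an exceptionally stable neutral molecule
(CH₃)₃C–OTf loses OTf⁻: pKₐ(CF₃SO₃H (triflic acid)) ≈ -14
(CH₃)₃C–OClO₃ loses ClO₄⁻: pKₐ(HClO₄) ≈ -10
(CH₃)₃C–OH₂⁺ loses H₂O: pKₐ(H₃O⁺) ≈ -1.7
(CH₃)₃C–OPO(OH)₂ loses H₂PO₄⁻: pKₐ(H₃PO₄) ≈ 2.1
(CH₃)₃C–OBz loses PhCOO⁻: pKₐ(C₆H₅COOH) ≈ 4.2

(CH₃)₃C–N₂⁺ > (CH₃)₃C–OTf > (CH₃)₃C–OClO₃ > (CH₃)₃C–OH₂⁺ > (CH₃)₃C–OPO(OH)₂ > (CH₃)₃C–OBz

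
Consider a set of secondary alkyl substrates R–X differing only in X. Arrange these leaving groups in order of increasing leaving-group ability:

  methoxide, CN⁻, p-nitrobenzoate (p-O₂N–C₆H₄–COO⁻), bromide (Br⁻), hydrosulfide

methoxide < CN⁻ < hydrosulfide < p-nitrobenzoate (p-O₂N–C₆H₄–COO⁻) < bromide (Br⁻)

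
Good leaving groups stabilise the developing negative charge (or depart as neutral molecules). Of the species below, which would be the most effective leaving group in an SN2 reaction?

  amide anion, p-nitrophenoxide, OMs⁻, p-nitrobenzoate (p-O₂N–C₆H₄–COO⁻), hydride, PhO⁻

OMs⁻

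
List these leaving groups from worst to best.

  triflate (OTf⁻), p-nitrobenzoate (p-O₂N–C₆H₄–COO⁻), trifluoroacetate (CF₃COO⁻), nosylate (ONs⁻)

triflate (OTf⁻): pKₐ(CF₃SO₃H (triflic acid)) ≈ -14
nosylate (ONs⁻): pKₐ(p-O₂NC₆H₄SO₃H) ≈ -3.5
trifluoroacetate (CF₃COO⁻): pKₐ(CF₃COOH) ≈ 0.2
p-nitrobenzoate (p-O₂N–C₆H₄–COO⁻): pKₐ(p-nitrobenzoic acid) ≈ 3.4
Listed from poorest to best leaving group as asked.

p-nitrobenzoate (p-O₂N–C₆H₄–COO⁻) < trifluoroacetate (CF₃COO⁻) < nosylate (ONs⁻) < triflate (OTf⁻)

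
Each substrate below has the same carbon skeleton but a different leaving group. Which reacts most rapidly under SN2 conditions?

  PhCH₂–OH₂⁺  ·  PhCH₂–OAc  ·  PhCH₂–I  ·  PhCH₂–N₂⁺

Same R in every case — rank the leaving groups.
A good leaving group is a weak base: the lower the pKₐ of its conjugate acid, the more readily it departs.
PhCH₂–N₂⁺ loses N₂: no meaningful conjugate acid; N₂ departs as an exceptionally stable neutral molecule
PhCH₂–I loses I⁻: pKₐ(HI) ≈ -10
PhCH₂–OH₂⁺ loses H₂O: pKₐ(H₃O⁺) ≈ -1.7
PhCH₂–OAc loses AcO⁻: pKₐ(CH₃COOH) ≈ 4.8

PhCH₂–N₂⁺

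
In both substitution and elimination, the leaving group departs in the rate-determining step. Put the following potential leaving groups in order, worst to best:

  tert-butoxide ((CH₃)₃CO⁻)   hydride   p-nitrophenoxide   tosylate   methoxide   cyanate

hydride < tert-butoxide ((CH₃)₃CO⁻) < methoxide < p-nitrophenoxide < cyanate < tosylate

Leaving-group ability tracks the stability of the departed species; conjugate-acid pKₐ is the usual yardstick (lower pKₐ → better LG).
tosylate: pKₐ(p-CH₃C₆H₄SO₃H (TsOH)) ≈ -2.8
cyanate: pKₐ(HOCN) ≈ 3.5
p-nitrophenoxide: pKₐ(p-nitrophenol) ≈ 7.2
methoxide: pKₐ(CH₃OH) ≈ 15.5
tert-butoxide ((CH₃)₃CO⁻): pKₐ(t-BuOH) ≈ 18
hydride: pKₐ(H₂) ≈ 36
Listed from poorest to best leaving group as asked.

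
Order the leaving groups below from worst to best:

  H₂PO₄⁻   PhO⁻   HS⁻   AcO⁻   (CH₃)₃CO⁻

(CH₃)₃CO⁻ < PhO⁻ < HS⁻ < AcO⁻ < H₂PO₄⁻

H₂PO₄⁻: pKₐ(H₃PO₄) ≈ 2.1
AcO⁻: pKₐ(CH₃COOH) ≈ 4.8
HS⁻: pKₐ(H₂S) ≈ 7
PhO⁻: pKₐ(C₆H₅OH (phenol)) ≈ 10
(CH₃)₃CO⁻: pKₐ(t-BuOH) ≈ 18
Listed from poorest to best leaving group as asked.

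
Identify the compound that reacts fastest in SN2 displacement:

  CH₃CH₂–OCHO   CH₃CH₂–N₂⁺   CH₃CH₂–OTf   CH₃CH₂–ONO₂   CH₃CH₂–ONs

CH₃CH₂–N₂⁺

Same R in every case — rank the leaving groups.
The more stable X⁻ (or X) is on its own — i.e. the weaker a base it is — the better a leaving group it makes.
CH₃CH₂–N₂⁺ loses N₂: no meaningful conjugate acid; N₂ departs as an exceptionally stable neutral molecule
CH₃CH₂–OTf loses OTf⁻: pKₐ(CF₃SO₃H (triflic acid)) ≈ -14
CH₃CH₂–ONs loses ONs⁻: pKₐ(p-O₂NC₆H₄SO₃H) ≈ -3.5
CH₃CH₂–ONO₂ loses NO₃⁻: pKₐ(HNO₃) ≈ -1.3
CH₃CH₂–OCHO loses HCOO⁻: pKₐ(HCOOH) ≈ 3.8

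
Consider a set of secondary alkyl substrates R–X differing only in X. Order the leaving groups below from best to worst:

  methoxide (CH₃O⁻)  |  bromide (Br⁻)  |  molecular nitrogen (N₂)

Rank by basicity of the departing species: weakest base leaves most easily.
molecular nitrogen (N₂): no meaningful conjugate acid; N₂ departs as an exceptionally stable neutral molecule
bromide (Br⁻): pKₐ(HBr) ≈ -9
methoxide (CH₃O⁻): pKₐ(CH₃OH) ≈ 15.5 — strong base; alkoxides do not leave unassisted

molecular nitrogen (N₂) > bromide (Br⁻) > methoxide (CH₃O⁻)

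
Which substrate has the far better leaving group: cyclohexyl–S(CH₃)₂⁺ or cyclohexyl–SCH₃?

cyclohexyl–S(CH₃)₂⁺

From cyclohexyl–SCH₃ the departing group would be RS⁻ (pKₐ(RSH (a thiol)) ≈ 10.5). Moderately basic; rarely leaves without activation.
From cyclohexyl–S(CH₃)₂⁺ the leaving group is SR'₂ (pKₐ(R'₂SH⁺) ≈ -7). Neutral; leaves from a sulfonium salt (R–SR'₂⁺).
(In practice cyclohexyl–S(CH₃)₂⁺ is made from cyclohexyl–SCH₃ by S-methylation with CH₃I, allowing neutral dimethyl sulfide, rather than methanethiolate, to depart.)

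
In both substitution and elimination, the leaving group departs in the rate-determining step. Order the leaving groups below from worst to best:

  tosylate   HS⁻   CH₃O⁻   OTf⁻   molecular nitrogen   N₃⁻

A good leaving group is a weak base: the lower the pKₐ of its conjugate acid, the more readily it departs.
molecular nitrogen: no meaningful conjugate acid; N₂ departs as an exceptionally stable neutral molecule
OTf⁻: pKₐ(CF₃SO₃H (triflic acid)) ≈ -14
tosylate: pKₐ(p-CH₃C₆H₄SO₃H (TsOH)) ≈ -2.8
N₃⁻: pKₐ(HN₃) ≈ 4.7
HS⁻: pKₐ(H₂S) ≈ 7
CH₃O⁻: pKₐ(CH₃OH) ≈ 15.5
Reversing gives the worst-to-best order requested.

CH₃O⁻ < HS⁻ < N₃⁻ < tosylate < OTf⁻ < molecular nitrogen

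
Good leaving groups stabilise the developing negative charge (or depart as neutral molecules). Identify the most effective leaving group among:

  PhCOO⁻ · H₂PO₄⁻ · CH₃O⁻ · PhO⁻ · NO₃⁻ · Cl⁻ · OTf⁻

OTf⁻

OTf⁻: pKₐ(CF₃SO₃H (triflic acid)) ≈ -14
Cl⁻: pKₐ(HCl) ≈ -7
NO₃⁻: pKₐ(HNO₃) ≈ -1.3
H₂PO₄⁻: pKₐ(H₃PO₄) ≈ 2.1
PhCOO⁻: pKₐ(C₆H₅COOH) ≈ 4.2
PhO⁻: pKₐ(C₆H₅OH (phenol)) ≈ 10
CH₃O⁻: pKₐ(CH₃OH) ≈ 15.5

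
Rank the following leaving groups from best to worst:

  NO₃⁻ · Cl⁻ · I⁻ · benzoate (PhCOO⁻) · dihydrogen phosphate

I⁻: pKₐ(HI) ≈ -10
Cl⁻: pKₐ(HCl) ≈ -7
NO₃⁻: pKₐ(HNO₃) ≈ -1.3
dihydrogen phosphate: pKₐ(H₃PO₄) ≈ 2.1
benzoate (PhCOO⁻): pKₐ(C₆H₅COOH) ≈ 4.2

I⁻ > Cl⁻ > NO₃⁻ > dihydrogen phosphate > benzoate (PhCOO⁻)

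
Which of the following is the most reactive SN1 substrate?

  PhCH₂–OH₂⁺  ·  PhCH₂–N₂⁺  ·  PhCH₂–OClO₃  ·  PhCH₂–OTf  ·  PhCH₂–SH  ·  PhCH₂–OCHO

PhCH₂–N₂⁺

With the same alkyl group throughout, only the leaving group differentiates the rates.
A good leaving group is a weak base: the lower the pKₐ of its conjugate acid, the more readily it departs.
PhCH₂–N₂⁺ loses N₂: no meaningful conjugate acid; N₂ departs as an exceptionally stable neutral molecule
PhCH₂–OTf loses OTf⁻: pKₐ(CF₃SO₃H (triflic acid)) ≈ -14
PhCH₂–OClO₃ loses ClO₄⁻: pKₐ(HClO₄) ≈ -10
PhCH₂–OH₂⁺ loses H₂O: pKₐ(H₃O⁺) ≈ -1.7
PhCH₂–OCHO loses HCOO⁻: pKₐ(HCOOH) ≈ 3.8
PhCH₂–SH loses HS⁻: pKₐ(H₂S) ≈ 7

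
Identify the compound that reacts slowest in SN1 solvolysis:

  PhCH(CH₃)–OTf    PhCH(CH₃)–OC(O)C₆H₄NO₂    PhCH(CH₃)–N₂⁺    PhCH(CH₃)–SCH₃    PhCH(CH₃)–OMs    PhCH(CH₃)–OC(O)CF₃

PhCH(CH₃)–SCH₃

With the same alkyl group throughout, only the leaving group differentiates the rates.
The more stable X⁻ (or X) is on its own — i.e. the weaker a base it is — the better a leaving group it makes.
PhCH(CH₃)–N₂⁺ loses N₂: no meaningful conjugate acid; N₂ departs as an exceptionally stable neutral molecule
PhCH(CH₃)–OTf loses OTf⁻: pKₐ(CF₃SO₃H (triflic acid)) ≈ -14
PhCH(CH₃)–OMs loses OMs⁻: pKₐ(CH₃SO₃H (MsOH)) ≈ -1.9
PhCH(CH₃)–OC(O)CF₃ loses CF₃COO⁻: pKₐ(CF₃COOH) ≈ 0.2
PhCH(CH₃)–OC(O)C₆H₄NO₂ loses p-O₂N–C₆H₄–COO⁻: pKₐ(p-nitrobenzoic acid) ≈ 3.4
PhCH(CH₃)–SCH₃ loses RS⁻: pKₐ(RSH (a thiol)) ≈ 10.5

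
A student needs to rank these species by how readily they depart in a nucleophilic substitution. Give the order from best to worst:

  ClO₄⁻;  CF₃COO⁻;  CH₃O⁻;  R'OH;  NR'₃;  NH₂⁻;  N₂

N₂ > ClO₄⁻ > R'OH > CF₃COO⁻ > NR'₃ > CH₃O⁻ > NH₂⁻

The more stable X⁻ (or X) is on its own — i.e. the weaker a base it is — the better a leaving group it makes.
N₂: no meaningful conjugate acid; N₂ departs as an exceptionally stable neutral molecule
ClO₄⁻: pKₐ(HClO₄) ≈ -10 — extremely weak base; rarely used for safety reasons
R'OH: pKₐ(R'OH₂⁺) ≈ -2.4
CF₃COO⁻: pKₐ(CF₃COOH) ≈ 0.2 — strongly electron-withdrawing CF₃ stabilises the carboxylate
NR'₃: pKₐ(R'₃NH⁺) ≈ 10.7 — neutral but still a fairly strong base; Hofmann-elimination LG
CH₃O⁻: pKₐ(CH₃OH) ≈ 15.5 — strong base; alkoxides do not leave unassisted
NH₂⁻: pKₐ(NH₃) ≈ 38 — extremely strong base; never a leaving group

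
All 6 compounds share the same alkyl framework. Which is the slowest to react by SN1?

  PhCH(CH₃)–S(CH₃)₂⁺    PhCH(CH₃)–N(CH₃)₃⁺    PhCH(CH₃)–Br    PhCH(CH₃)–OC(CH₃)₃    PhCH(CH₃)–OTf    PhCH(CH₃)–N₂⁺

The skeletons are identical, so relative rate is governed entirely by leaving-group ability.
Leaving-group ability tracks the stability of the departed species; conjugate-acid pKₐ is the usual yardstick (lower pKₐ → better LG).
PhCH(CH₃)–N₂⁺ loses N₂: no meaningful conjugate acid; N₂ departs as an exceptionally stable neutral molecule
PhCH(CH₃)–OTf loses OTf⁻: pKₐ(CF₃SO₃H (triflic acid)) ≈ -14
PhCH(CH₃)–Br loses Br⁻: pKₐ(HBr) ≈ -9
PhCH(CH₃)–S(CH₃)₂⁺ loses SR'₂: pKₐ(R'₂SH⁺) ≈ -7
PhCH(CH₃)–N(CH₃)₃⁺ loses NR'₃: pKₐ(R'₃NH⁺) ≈ 10.7
PhCH(CH₃)–OC(CH₃)₃ loses (CH₃)₃CO⁻: pKₐ(t-BuOH) ≈ 18

PhCH(CH₃)–OC(CH₃)₃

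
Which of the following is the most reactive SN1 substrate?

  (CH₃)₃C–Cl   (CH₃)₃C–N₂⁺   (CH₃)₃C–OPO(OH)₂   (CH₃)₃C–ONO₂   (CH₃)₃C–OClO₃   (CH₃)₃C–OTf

With the same alkyl group throughout, only the leaving group differentiates the rates.
A good leaving group is a weak base: the lower the pKₐ of its conjugate acid, the more readily it departs.
(CH₃)₃C–N₂⁺ loses N₂: no meaningful conjugate acid; N₂ departs as an exceptionally stable neutral molecule
(CH₃)₃C–OTf loses OTf⁻: pKₐ(CF₃SO₃H (triflic acid)) ≈ -14
(CH₃)₃C–OClO₃ loses ClO₄⁻: pKₐ(HClO₄) ≈ -10
(CH₃)₃C–Cl loses Cl⁻: pKₐ(HCl) ≈ -7
(CH₃)₃C–ONO₂ loses NO₃⁻: pKₐ(HNO₃) ≈ -1.3
(CH₃)₃C–OPO(OH)₂ loses H₂PO₄⁻: pKₐ(H₃PO₄) ≈ 2.1

(CH₃)₃C–N₂⁺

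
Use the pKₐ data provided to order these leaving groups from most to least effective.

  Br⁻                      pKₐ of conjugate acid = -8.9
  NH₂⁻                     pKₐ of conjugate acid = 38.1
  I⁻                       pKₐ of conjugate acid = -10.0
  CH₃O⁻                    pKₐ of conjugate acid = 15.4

I⁻ > Br⁻ > CH₃O⁻ > NH₂⁻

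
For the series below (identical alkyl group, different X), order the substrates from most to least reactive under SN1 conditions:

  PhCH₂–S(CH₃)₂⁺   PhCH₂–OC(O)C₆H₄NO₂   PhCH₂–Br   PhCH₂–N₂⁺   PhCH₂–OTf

PhCH₂–N₂⁺ > PhCH₂–OTf > PhCH₂–Br > PhCH₂–S(CH₃)₂⁺ > PhCH₂–OC(O)C₆H₄NO₂

Same R in every case — rank the leaving groups.
Leaving-group ability tracks the stability of the departed species; conjugate-acid pKₐ is the usual yardstick (lower pKₐ → better LG).
PhCH₂–N₂⁺ loses N₂: no meaningful conjugate acid; N₂ departs as an exceptionally stable neutral molecule
PhCH₂–OTf loses OTf⁻: pKₐ(CF₃SO₃H (triflic acid)) ≈ -14
PhCH₂–Br loses Br⁻: pKₐ(HBr) ≈ -9
PhCH₂–S(CH₃)₂⁺ loses SR'₂: pKₐ(R'₂SH⁺) ≈ -7
PhCH₂–OC(O)C₆H₄NO₂ loses p-O₂N–C₆H₄–COO⁻: pKₐ(p-nitrobenzoic acid) ≈ 3.4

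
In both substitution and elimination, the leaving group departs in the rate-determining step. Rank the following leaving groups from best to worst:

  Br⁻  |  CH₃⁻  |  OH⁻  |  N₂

N₂ > Br⁻ > OH⁻ > CH₃⁻

Rank by basicity of the departing species: weakest base leaves most easily.
N₂: no meaningful conjugate acid; N₂ departs as an exceptionally stable neutral molecule
Br⁻: pKₐ(HBr) ≈ -9
OH⁻: pKₐ(H₂O) ≈ 15.7
CH₃⁻: pKₐ(CH₄) ≈ 48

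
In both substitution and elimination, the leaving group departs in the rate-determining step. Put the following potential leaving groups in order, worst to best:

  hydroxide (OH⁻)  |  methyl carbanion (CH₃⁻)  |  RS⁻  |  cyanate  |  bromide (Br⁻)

bromide (Br⁻): pKₐ(HBr) ≈ -9 — weak base; good leaving group
cyanate: pKₐ(HOCN) ≈ 3.5
RS⁻: pKₐ(RSH (a thiol)) ≈ 10.5
hydroxide (OH⁻): pKₐ(H₂O) ≈ 15.7 — strong base; essentially never leaves without prior activation
methyl carbanion (CH₃⁻): pKₐ(CH₄) ≈ 48 — unstabilised carbanion; the worst conceivable leaving group
Reversing gives the worst-to-best order requested.

methyl carbanion (CH₃⁻) < hydroxide (OH⁻) < RS⁻ < cyanate < bromide (Br⁻)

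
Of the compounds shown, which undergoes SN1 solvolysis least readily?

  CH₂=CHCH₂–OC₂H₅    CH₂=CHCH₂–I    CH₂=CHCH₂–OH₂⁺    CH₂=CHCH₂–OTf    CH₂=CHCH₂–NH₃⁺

With the same alkyl group throughout, only the leaving group differentiates the rates.
A good leaving group is a weak base: the lower the pKₐ of its conjugate acid, the more readily it departs.
CH₂=CHCH₂–OTf loses OTf⁻: pKₐ(CF₃SO₃H (triflic acid)) ≈ -14
CH₂=CHCH₂–I loses I⁻: pKₐ(HI) ≈ -10
CH₂=CHCH₂–OH₂⁺ loses H₂O: pKₐ(H₃O⁺) ≈ -1.7
CH₂=CHCH₂–NH₃⁺ loses NH₃: pKₐ(NH₄⁺) ≈ 9.2
CH₂=CHCH₂–OC₂H₅ loses CH₃CH₂O⁻: pKₐ(CH₃CH₂OH) ≈ 16

CH₂=CHCH₂–OC₂H₅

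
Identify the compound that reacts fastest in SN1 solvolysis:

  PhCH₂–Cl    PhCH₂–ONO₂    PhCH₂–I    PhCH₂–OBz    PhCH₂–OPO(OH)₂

PhCH₂–I

Identical carbon frameworks mean the comparison reduces to leaving-group quality.
The more stable X⁻ (or X) is on its own — i.e. the weaker a base it is — the better a leaving group it makes.
PhCH₂–I loses I⁻: pKₐ(HI) ≈ -10
PhCH₂–Cl loses Cl⁻: pKₐ(HCl) ≈ -7
PhCH₂–ONO₂ loses NO₃⁻: pKₐ(HNO₃) ≈ -1.3
PhCH₂–OPO(OH)₂ loses H₂PO₄⁻: pKₐ(H₃PO₄) ≈ 2.1
PhCH₂–OBz loses PhCOO⁻: pKₐ(C₆H₅COOH) ≈ 4.2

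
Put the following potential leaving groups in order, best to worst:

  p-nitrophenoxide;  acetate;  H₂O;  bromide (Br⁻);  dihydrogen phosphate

bromide (Br⁻) > H₂O > dihydrogen phosphate > acetate > p-nitrophenoxide

The more stable X⁻ (or X) is on its own — i.e. the weaker a base it is — the better a leaving group it makes.
bromide (Br⁻): pKₐ(HBr) ≈ -9
H₂O: pKₐ(H₃O⁺) ≈ -1.7
dihydrogen phosphate: pKₐ(H₃PO₄) ≈ 2.1
acetate: pKₐ(CH₃COOH) ≈ 4.8
p-nitrophenoxide: pKₐ(p-nitrophenol) ≈ 7.2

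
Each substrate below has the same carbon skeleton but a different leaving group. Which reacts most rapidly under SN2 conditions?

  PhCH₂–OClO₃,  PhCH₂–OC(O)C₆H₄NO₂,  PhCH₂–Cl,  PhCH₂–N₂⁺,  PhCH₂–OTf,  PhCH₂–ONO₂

With the same alkyl group throughout, only the leaving group differentiates the rates.
A good leaving group is a weak base: the lower the pKₐ of its conjugate acid, the more readily it departs.
PhCH₂–N₂⁺ loses N₂: no meaningful conjugate acid; N₂ departs as an exceptionally stable neutral molecule
PhCH₂–OTf loses OTf⁻: pKₐ(CF₃SO₃H (triflic acid)) ≈ -14
PhCH₂–OClO₃ loses ClO₄⁻: pKₐ(HClO₄) ≈ -10
PhCH₂–Cl loses Cl⁻: pKₐ(HCl) ≈ -7
PhCH₂–ONO₂ loses NO₃⁻: pKₐ(HNO₃) ≈ -1.3
PhCH₂–OC(O)C₆H₄NO₂ loses p-O₂N–C₆H₄–COO⁻: pKₐ(p-nitrobenzoic acid) ≈ 3.4

PhCH₂–N₂⁺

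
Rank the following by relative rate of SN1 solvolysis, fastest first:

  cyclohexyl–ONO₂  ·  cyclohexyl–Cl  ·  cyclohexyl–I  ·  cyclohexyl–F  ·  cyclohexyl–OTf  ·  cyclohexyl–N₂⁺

The skeletons are identical, so relative rate is governed entirely by leaving-group ability.
The more stable X⁻ (or X) is on its own — i.e. the weaker a base it is — the better a leaving group it makes.
cyclohexyl–N₂⁺ loses N₂: no meaningful conjugate acid; N₂ departs as an exceptionally stable neutral molecule
cyclohexyl–OTf loses OTf⁻: pKₐ(CF₃SO₃H (triflic acid)) ≈ -14
cyclohexyl–I loses I⁻: pKₐ(HI) ≈ -10
cyclohexyl–Cl loses Cl⁻: pKₐ(HCl) ≈ -7
cyclohexyl–ONO₂ loses NO₃⁻: pKₐ(HNO₃) ≈ -1.3
cyclohexyl–F loses F⁻: pKₐ(HF) ≈ 3.2

cyclohexyl–N₂⁺ > cyclohexyl–OTf > cyclohexyl–I > cyclohexyl–Cl > cyclohexyl–ONO₂ > cyclohexyl–F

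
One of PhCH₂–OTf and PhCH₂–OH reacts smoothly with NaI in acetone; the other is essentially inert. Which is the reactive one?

PhCH₂–OTf

From PhCH₂–OH the departing group would be OH⁻ (pKₐ(H₂O) ≈ 15.7). Strong base; essentially never leaves without prior activation.
From PhCH₂–OTf the leaving group is OTf⁻ (pKₐ(CF₃SO₃H (triflic acid)) ≈ -14). Charge spread over three oxygens and a CF₃ group; the premier leaving group in synthesis.
(In practice PhCH₂–OTf is made from PhCH₂–OH by treatment with Tf₂O / 2,6-lutidine, converting the hydroxyl into a triflate.)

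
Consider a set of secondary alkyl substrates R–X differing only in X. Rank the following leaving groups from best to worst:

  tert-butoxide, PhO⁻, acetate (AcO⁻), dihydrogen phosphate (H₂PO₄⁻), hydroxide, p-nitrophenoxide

Leaving-group ability tracks the stability of the departed species; conjugate-acid pKₐ is the usual yardstick (lower pKₐ → better LG).
dihydrogen phosphate (H₂PO₄⁻): pKₐ(H₃PO₄) ≈ 2.1
acetate (AcO⁻): pKₐ(CH₃COOH) ≈ 4.8
p-nitrophenoxide: pKₐ(p-nitrophenol) ≈ 7.2
PhO⁻: pKₐ(C₆H₅OH (phenol)) ≈ 10
hydroxide: pKₐ(H₂O) ≈ 15.7
tert-butoxide: pKₐ(t-BuOH) ≈ 18

dihydrogen phosphate (H₂PO₄⁻) > acetate (AcO⁻) > p-nitrophenoxide > PhO⁻ > hydroxide > tert-butoxide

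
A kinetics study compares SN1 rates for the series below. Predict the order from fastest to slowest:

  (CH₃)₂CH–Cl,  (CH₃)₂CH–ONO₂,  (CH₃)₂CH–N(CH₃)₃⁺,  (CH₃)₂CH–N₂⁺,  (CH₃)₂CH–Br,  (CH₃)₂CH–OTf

(CH₃)₂CH–N₂⁺ > (CH₃)₂CH–OTf > (CH₃)₂CH–Br > (CH₃)₂CH–Cl > (CH₃)₂CH–ONO₂ > (CH₃)₂CH–N(CH₃)₃⁺

The skeletons are identical, so relative rate is governed entirely by leaving-group ability.
The more stable X⁻ (or X) is on its own — i.e. the weaker a base it is — the better a leaving group it makes.
(CH₃)₂CH–N₂⁺ loses N₂: no meaningful conjugate acid; N₂ departs as an exceptionally stable neutral molecule
(CH₃)₂CH–OTf loses OTf⁻: pKₐ(CF₃SO₃H (triflic acid)) ≈ -14
(CH₃)₂CH–Br loses Br⁻: pKₐ(HBr) ≈ -9
(CH₃)₂CH–Cl loses Cl⁻: pKₐ(HCl) ≈ -7
(CH₃)₂CH–ONO₂ loses NO₃⁻: pKₐ(HNO₃) ≈ -1.3
(CH₃)₂CH–N(CH₃)₃⁺ loses NR'₃: pKₐ(R'₃NH⁺) ≈ 10.7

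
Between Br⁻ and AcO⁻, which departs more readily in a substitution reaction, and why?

Br⁻ is the better leaving group.
pKₐ(HBr) ≈ -9 versus pKₐ(CH₃COOH) ≈ 4.8: Br⁻ is the much weaker base.
Weak base; good leaving group.

Br⁻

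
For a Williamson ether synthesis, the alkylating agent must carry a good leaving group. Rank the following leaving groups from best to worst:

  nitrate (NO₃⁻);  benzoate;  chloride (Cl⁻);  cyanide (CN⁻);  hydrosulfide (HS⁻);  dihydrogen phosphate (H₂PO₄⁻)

chloride (Cl⁻) > nitrate (NO₃⁻) > dihydrogen phosphate (H₂PO₄⁻) > benzoate > hydrosulfide (HS⁻) > cyanide (CN⁻)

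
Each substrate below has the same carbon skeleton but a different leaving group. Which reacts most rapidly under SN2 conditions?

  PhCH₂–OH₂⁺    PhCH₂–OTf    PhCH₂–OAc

Same R in every case — rank the leaving groups.
The more stable X⁻ (or X) is on its own — i.e. the weaker a base it is — the better a leaving group it makes.
PhCH₂–OTf loses OTf⁻: pKₐ(CF₃SO₃H (triflic acid)) ≈ -14
PhCH₂–OH₂⁺ loses H₂O: pKₐ(H₃O⁺) ≈ -1.7
PhCH₂–OAc loses AcO⁻: pKₐ(CH₃COOH) ≈ 4.8

PhCH₂–OTf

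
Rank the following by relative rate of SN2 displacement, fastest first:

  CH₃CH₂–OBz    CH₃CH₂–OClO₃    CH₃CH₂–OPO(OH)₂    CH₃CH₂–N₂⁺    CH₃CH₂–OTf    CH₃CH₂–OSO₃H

CH₃CH₂–N₂⁺ > CH₃CH₂–OTf > CH₃CH₂–OClO₃ > CH₃CH₂–OSO₃H > CH₃CH₂–OPO(OH)₂ > CH₃CH₂–OBz

With the same alkyl group throughout, only the leaving group differentiates the rates.
A good leaving group is a weak base: the lower the pKₐ of its conjugate acid, the more readily it departs.
CH₃CH₂–N₂⁺ loses N₂: no meaningful conjugate acid; N₂ departs as an exceptionally stable neutral molecule
CH₃CH₂–OTf loses OTf⁻: pKₐ(CF₃SO₃H (triflic acid)) ≈ -14
CH₃CH₂–OClO₃ loses ClO₄⁻: pKₐ(HClO₄) ≈ -10
CH₃CH₂–OSO₃H loses HSO₄⁻: pKₐ(H₂SO₄) ≈ -3
CH₃CH₂–OPO(OH)₂ loses H₂PO₄⁻: pKₐ(H₃PO₄) ≈ 2.1
CH₃CH₂–OBz loses PhCOO⁻: pKₐ(C₆H₅COOH) ≈ 4.2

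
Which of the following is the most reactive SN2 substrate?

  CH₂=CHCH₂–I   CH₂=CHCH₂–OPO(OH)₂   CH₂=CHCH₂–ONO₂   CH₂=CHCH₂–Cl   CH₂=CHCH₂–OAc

CH₂=CHCH₂–I

The skeletons are identical, so relative rate is governed entirely by leaving-group ability.
Leaving-group ability tracks the stability of the departed species; conjugate-acid pKₐ is the usual yardstick (lower pKₐ → better LG).
CH₂=CHCH₂–I loses I⁻: pKₐ(HI) ≈ -10
CH₂=CHCH₂–Cl loses Cl⁻: pKₐ(HCl) ≈ -7
CH₂=CHCH₂–ONO₂ loses NO₃⁻: pKₐ(HNO₃) ≈ -1.3
CH₂=CHCH₂–OPO(OH)₂ loses H₂PO₄⁻: pKₐ(H₃PO₄) ≈ 2.1
CH₂=CHCH₂–OAc loses AcO⁻: pKₐ(CH₃COOH) ≈ 4.8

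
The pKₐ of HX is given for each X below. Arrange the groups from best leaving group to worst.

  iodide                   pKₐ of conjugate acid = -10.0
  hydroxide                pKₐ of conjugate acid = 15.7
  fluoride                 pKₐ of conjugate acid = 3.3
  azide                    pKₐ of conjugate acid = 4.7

Lower conjugate-acid pKₐ ⇒ weaker base ⇒ better leaving group.
Sorting by the given values: iodide (-10.0), fluoride (3.3), azide (4.7), hydroxide (15.7).

iodide > fluoride > azide > hydroxide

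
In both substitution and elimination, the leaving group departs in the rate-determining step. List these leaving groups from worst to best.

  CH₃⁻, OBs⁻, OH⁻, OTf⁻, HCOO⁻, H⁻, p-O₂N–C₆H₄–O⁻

The more stable X⁻ (or X) is on its own — i.e. the weaker a base it is — the better a leaving group it makes.
OTf⁻: pKₐ(CF₃SO₃H (triflic acid)) ≈ -14 — charge spread over three oxygens and a CF₃ group; the premier leaving group in synthesis
OBs⁻: pKₐ(p-BrC₆H₄SO₃H) ≈ -2.8 — arenesulfonate with a p-bromo substituent
HCOO⁻: pKₐ(HCOOH) ≈ 3.8 — resonance-stabilised carboxylate
p-O₂N–C₆H₄–O⁻: pKₐ(p-nitrophenol) ≈ 7.2 — nitro group delocalises the charge; the classic chromogenic LG
OH⁻: pKₐ(H₂O) ≈ 15.7 — strong base; essentially never leaves without prior activation
H⁻: pKₐ(H₂) ≈ 36 — extremely strong base; leaves only in special hydride-transfer contexts
CH₃⁻: pKₐ(CH₄) ≈ 48 — unstabilised carbanion; the worst conceivable leaving group
Listed from poorest to best leaving group as asked.

CH₃⁻ < H⁻ < OH⁻ < p-O₂N–C₆H₄–O⁻ < HCOO⁻ < OBs⁻ < OTf⁻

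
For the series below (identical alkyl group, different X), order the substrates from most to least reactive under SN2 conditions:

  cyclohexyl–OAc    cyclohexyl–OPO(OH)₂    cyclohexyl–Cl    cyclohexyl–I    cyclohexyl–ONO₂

cyclohexyl–I > cyclohexyl–Cl > cyclohexyl–ONO₂ > cyclohexyl–OPO(OH)₂ > cyclohexyl–OAc

Same R in every case — rank the leaving groups.
A good leaving group is a weak base: the lower the pKₐ of its conjugate acid, the more readily it departs.
cyclohexyl–I loses I⁻: pKₐ(HI) ≈ -10
cyclohexyl–Cl loses Cl⁻: pKₐ(HCl) ≈ -7
cyclohexyl–ONO₂ loses NO₃⁻: pKₐ(HNO₃) ≈ -1.3
cyclohexyl–OPO(OH)₂ loses H₂PO₄⁻: pKₐ(H₃PO₄) ≈ 2.1
cyclohexyl–OAc loses AcO⁻: pKₐ(CH₃COOH) ≈ 4.8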